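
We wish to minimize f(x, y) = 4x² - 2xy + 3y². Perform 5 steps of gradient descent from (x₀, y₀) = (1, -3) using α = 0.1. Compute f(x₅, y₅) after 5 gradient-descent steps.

∇f = (8x - 2y, -2x + 6y)
Step 1: at (1, -3), ∇f = (14, -20) → (1, -3) − 0.1·(14, -20) = (-0.4, -1)
Step 2: at (-0.4, -1), ∇f = (-1.2, -5.2) → (-0.4, -1) − 0.1·(-1.2, -5.2) = (-0.28, -0.48)
Step 3: at (-0.28, -0.48), ∇f = (-1.28, -2.32) → (-0.28, -0.48) − 0.1·(-1.28, -2.32) = (-0.152, -0.248)
Step 4: at (-0.152, -0.248), ∇f = (-0.72, -1.184) → (-0.152, -0.248) − 0.1·(-0.72, -1.184) = (-0.08, -0.1296)
Step 5: at (-0.08, -0.1296), ∇f = (-0.3808, -0.6176) → (-0.08, -0.1296) − 0.1·(-0.3808, -0.6176) = (-0.04192, -0.06784)
f(-0.04192, -0.06784) = 0.0151482368

0.0151482368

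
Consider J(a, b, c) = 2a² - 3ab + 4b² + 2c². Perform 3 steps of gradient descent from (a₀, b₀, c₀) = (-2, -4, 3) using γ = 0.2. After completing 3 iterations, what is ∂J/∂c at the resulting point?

∇J = (4a - 3b, -3a + 8b, 4c)
(a₁, b₁, c₁) = (-2, -4, 3) − 0.2·(4, -26, 12) = (-2.8, 1.2, 0.6)
(a₂, b₂, c₂) = (-2.8, 1.2, 0.6) − 0.2·(-14.8, 18, 2.4) = (0.16, -2.4, 0.12)
(a₃, b₃, c₃) = (0.16, -2.4, 0.12) − 0.2·(7.84, -19.68, 0.48) = (-1.408, 1.536, 0.024)
∂J/∂c at (-1.408, 1.536, 0.024) = 0.096

0.096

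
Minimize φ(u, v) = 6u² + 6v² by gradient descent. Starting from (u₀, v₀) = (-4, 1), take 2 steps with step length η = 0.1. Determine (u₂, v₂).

∇φ = (12u, 12v)
(u₁, v₁) = (-4, 1) − 0.1·(-48, 12) = (0.8, -0.2)
(u₂, v₂) = (0.8, -0.2) − 0.1·(9.6, -2.4) = (-0.16, 0.04)

(-0.16, 0.04)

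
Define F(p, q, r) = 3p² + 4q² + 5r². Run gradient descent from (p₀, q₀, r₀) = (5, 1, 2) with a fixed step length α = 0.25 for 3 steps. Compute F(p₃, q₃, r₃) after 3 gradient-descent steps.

232.984375

∇F = (6p, 8q, 10r)
Step 1: at (5, 1, 2), ∇F = (30, 8, 20) → (5, 1, 2) − 0.25·(30, 8, 20) = (-2.5, -1, -3)
Step 2: at (-2.5, -1, -3), ∇F = (-15, -8, -30) → (-2.5, -1, -3) − 0.25·(-15, -8, -30) = (1.25, 1, 4.5)
Step 3: at (1.25, 1, 4.5), ∇F = (7.5, 8, 45) → (1.25, 1, 4.5) − 0.25·(7.5, 8, 45) = (-0.625, -1, -6.75)
F(-0.625, -1, -6.75) = 232.984375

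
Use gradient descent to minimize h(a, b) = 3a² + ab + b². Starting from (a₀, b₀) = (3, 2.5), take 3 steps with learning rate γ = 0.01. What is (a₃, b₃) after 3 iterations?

(2.4234775, 2.270746)

∇h = (6a + b, a + 2b)
(a₁, b₁) = (3, 2.5) − 0.01·(20.5, 8) = (2.795, 2.42)
(a₂, b₂) = (2.795, 2.42) − 0.01·(19.19, 7.635) = (2.6031, 2.34365)
(a₃, b₃) = (2.6031, 2.34365) − 0.01·(17.96225, 7.2904) = (2.4234775, 2.270746)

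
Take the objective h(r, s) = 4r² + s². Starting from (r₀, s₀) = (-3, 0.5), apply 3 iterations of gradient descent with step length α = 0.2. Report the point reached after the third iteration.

∇h = (8r, 2s)
(r₁, s₁) = (-3, 0.5) − 0.2·(-24, 1) = (1.8, 0.3)
(r₂, s₂) = (1.8, 0.3) − 0.2·(14.4, 0.6) = (-1.08, 0.18)
(r₃, s₃) = (-1.08, 0.18) − 0.2·(-8.64, 0.36) = (0.648, 0.108)

(0.648, 0.108)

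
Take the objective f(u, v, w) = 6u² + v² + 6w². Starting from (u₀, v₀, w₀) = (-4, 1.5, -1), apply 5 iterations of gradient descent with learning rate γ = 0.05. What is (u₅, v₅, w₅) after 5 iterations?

∇f = (12u, 2v, 12w)
(u₁, v₁, w₁) = (-4, 1.5, -1) − 0.05·(-48, 3, -12) = (-1.6, 1.35, -0.4)
(u₂, v₂, w₂) = (-1.6, 1.35, -0.4) − 0.05·(-19.2, 2.7, -4.8) = (-0.64, 1.215, -0.16)
(u₃, v₃, w₃) = (-0.64, 1.215, -0.16) − 0.05·(-7.68, 2.43, -1.92) = (-0.256, 1.0935, -0.064)
(u₄, v₄, w₄) = (-0.256, 1.0935, -0.064) − 0.05·(-3.072, 2.187, -0.768) = (-0.1024, 0.98415, -0.0256)
(u₅, v₅, w₅) = (-0.1024, 0.98415, -0.0256) − 0.05·(-1.2288, 1.9683, -0.3072) = (-0.04096, 0.885735, -0.01024)

(-0.04096, 0.885735, -0.01024)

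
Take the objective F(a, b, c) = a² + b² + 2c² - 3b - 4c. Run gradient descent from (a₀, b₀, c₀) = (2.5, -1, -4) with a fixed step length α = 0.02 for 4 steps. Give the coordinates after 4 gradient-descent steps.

∇F = (2a, 2b - 3, 4c - 4)
(a₁, b₁, c₁) = (2.5, -1, -4) − 0.02·(5, -5, -20) = (2.4, -0.9, -3.6)
(a₂, b₂, c₂) = (2.4, -0.9, -3.6) − 0.02·(4.8, -4.8, -18.4) = (2.304, -0.804, -3.232)
(a₃, b₃, c₃) = (2.304, -0.804, -3.232) − 0.02·(4.608, -4.608, -16.928) = (2.21184, -0.71184, -2.89344)
(a₄, b₄, c₄) = (2.21184, -0.71184, -2.89344) − 0.02·(4.42368, -4.42368, -15.57376) = (2.1233664, -0.6233664, -2.5819648)

(2.1233664, -0.6233664, -2.5819648)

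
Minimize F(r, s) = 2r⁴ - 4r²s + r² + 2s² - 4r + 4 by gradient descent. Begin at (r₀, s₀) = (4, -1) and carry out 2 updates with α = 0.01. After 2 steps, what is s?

-0.219584

∇F = (8r³ - 8rs + 2r - 4, -4r² + 4s)
(r₁, s₁) = (4, -1) − 0.01·(548, -68) = (-1.48, -0.32)
(r₂, s₂) = (-1.48, -0.32) − 0.01·(-36.683136, -10.0416) = (-1.11316864, -0.219584)
s = -0.219584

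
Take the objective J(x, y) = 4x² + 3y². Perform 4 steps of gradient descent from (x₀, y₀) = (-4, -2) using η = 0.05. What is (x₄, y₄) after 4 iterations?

∇J = (8x, 6y)
Step 1: at (-4, -2), ∇J = (-32, -12) → (-4, -2) − 0.05·(-32, -12) = (-2.4, -1.4)
Step 2: at (-2.4, -1.4), ∇J = (-19.2, -8.4) → (-2.4, -1.4) − 0.05·(-19.2, -8.4) = (-1.44, -0.98)
Step 3: at (-1.44, -0.98), ∇J = (-11.52, -5.88) → (-1.44, -0.98) − 0.05·(-11.52, -5.88) = (-0.864, -0.686)
Step 4: at (-0.864, -0.686), ∇J = (-6.912, -4.116) → (-0.864, -0.686) − 0.05·(-6.912, -4.116) = (-0.5184, -0.4802)

(-0.5184, -0.4802)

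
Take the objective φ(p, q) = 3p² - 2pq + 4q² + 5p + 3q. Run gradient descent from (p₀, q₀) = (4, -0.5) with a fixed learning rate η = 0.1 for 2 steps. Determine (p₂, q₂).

∇φ = (6p - 2q + 5, -2p + 8q + 3)
Step 1: at (4, -0.5), ∇φ = (30, -9) → (4, -0.5) − 0.1·(30, -9) = (1, 0.4)
Step 2: at (1, 0.4), ∇φ = (10.2, 4.2) → (1, 0.4) − 0.1·(10.2, 4.2) = (-0.02, -0.02)

(-0.02, -0.02)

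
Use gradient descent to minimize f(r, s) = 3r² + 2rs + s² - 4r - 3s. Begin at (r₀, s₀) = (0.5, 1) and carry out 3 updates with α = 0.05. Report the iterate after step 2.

(0.415, 1.005)

∇f = (6r + 2s - 4, 2r + 2s - 3)
(r₁, s₁) = (0.5, 1) − 0.05·(1, 0) = (0.45, 1)
(r₂, s₂) = (0.45, 1) − 0.05·(0.7, -0.1) = (0.415, 1.005)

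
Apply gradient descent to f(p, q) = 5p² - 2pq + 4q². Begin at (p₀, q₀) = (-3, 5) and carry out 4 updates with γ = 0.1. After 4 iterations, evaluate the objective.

∇f = (10p - 2q, -2p + 8q)
(p₁, q₁) = (-3, 5) − 0.1·(-40, 46) = (1, 0.4)
(p₂, q₂) = (1, 0.4) − 0.1·(9.2, 1.2) = (0.08, 0.28)
(p₃, q₃) = (0.08, 0.28) − 0.1·(0.24, 2.08) = (0.056, 0.072)
(p₄, q₄) = (0.056, 0.072) − 0.1·(0.416, 0.464) = (0.0144, 0.0256)
f(0.0144, 0.0256) = 0.00292096

0.00292096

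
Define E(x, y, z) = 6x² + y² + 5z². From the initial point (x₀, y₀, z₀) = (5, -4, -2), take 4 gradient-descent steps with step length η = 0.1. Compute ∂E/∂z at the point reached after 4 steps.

∇E = (12x, 2y, 10z)
(x₁, y₁, z₁) = (5, -4, -2) − 0.1·(60, -8, -20) = (-1, -3.2, 0)
(x₂, y₂, z₂) = (-1, -3.2, 0) − 0.1·(-12, -6.4, 0) = (0.2, -2.56, 0)
(x₃, y₃, z₃) = (0.2, -2.56, 0) − 0.1·(2.4, -5.12, 0) = (-0.04, -2.048, 0)
(x₄, y₄, z₄) = (-0.04, -2.048, 0) − 0.1·(-0.48, -4.096, 0) = (0.008, -1.6384, 0)
∂E/∂z at (0.008, -1.6384, 0) = 0

0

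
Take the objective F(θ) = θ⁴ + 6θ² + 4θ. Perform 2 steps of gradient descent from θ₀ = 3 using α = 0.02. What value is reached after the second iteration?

-0.04960512

F′(θ) = 4θ³ + 12θ + 4
θ₁ = 3 − 0.02·148 = 0.04
θ₂ = 0.04 − 0.02·4.480256 = -0.04960512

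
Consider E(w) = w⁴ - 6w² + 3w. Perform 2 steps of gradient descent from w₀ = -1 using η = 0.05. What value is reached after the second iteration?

-1.885225

E′(w) = 4w³ - 12w + 3
w₁ = -1 − 0.05·11 = -1.55
w₂ = -1.55 − 0.05·6.7045 = -1.885225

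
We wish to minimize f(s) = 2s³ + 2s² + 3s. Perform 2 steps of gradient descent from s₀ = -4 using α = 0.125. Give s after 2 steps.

-162.54296875

f′(s) = 6s² + 4s + 3
s₁ = -4 − 0.125·83 = -14.375
s₂ = -14.375 − 0.125·1185.34375 = -162.54296875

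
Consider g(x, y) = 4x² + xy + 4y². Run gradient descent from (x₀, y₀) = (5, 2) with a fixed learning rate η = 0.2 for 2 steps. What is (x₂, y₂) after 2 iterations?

∇g = (8x + y, x + 8y)
(x₁, y₁) = (5, 2) − 0.2·(42, 21) = (-3.4, -2.2)
(x₂, y₂) = (-3.4, -2.2) − 0.2·(-29.4, -21) = (2.48, 2)

(2.48, 2)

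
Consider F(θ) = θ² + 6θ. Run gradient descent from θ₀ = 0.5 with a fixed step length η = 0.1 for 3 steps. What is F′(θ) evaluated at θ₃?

F′(θ) = 2θ + 6
Step 1: F′(0.5) = 7; θ₁ = 0.5 − 0.1·7 = -0.2
Step 2: F′(-0.2) = 5.6; θ₂ = -0.2 − 0.1·5.6 = -0.76
Step 3: F′(-0.76) = 4.48; θ₃ = -0.76 − 0.1·4.48 = -1.208
F′(θ) at (-1.208) = 3.584

3.584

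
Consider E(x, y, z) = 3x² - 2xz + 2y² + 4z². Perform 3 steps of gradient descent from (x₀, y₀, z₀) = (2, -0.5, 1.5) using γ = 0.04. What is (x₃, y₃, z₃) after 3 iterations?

∇E = (6x - 2z, 4y, -2x + 8z)
Step 1: at (2, -0.5, 1.5), ∇E = (9, -2, 8) → (2, -0.5, 1.5) − 0.04·(9, -2, 8) = (1.64, -0.42, 1.18)
Step 2: at (1.64, -0.42, 1.18), ∇E = (7.48, -1.68, 6.16) → (1.64, -0.42, 1.18) − 0.04·(7.48, -1.68, 6.16) = (1.3408, -0.3528, 0.9336)
Step 3: at (1.3408, -0.3528, 0.9336), ∇E = (6.1776, -1.4112, 4.7872) → (1.3408, -0.3528, 0.9336) − 0.04·(6.1776, -1.4112, 4.7872) = (1.093696, -0.296352, 0.742112)

(1.093696, -0.296352, 0.742112)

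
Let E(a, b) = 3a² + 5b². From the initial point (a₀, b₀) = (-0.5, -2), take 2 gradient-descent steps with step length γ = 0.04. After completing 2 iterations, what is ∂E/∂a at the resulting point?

-1.7328

∇E = (6a, 10b)
Step 1: at (-0.5, -2), ∇E = (-3, -20) → (-0.5, -2) − 0.04·(-3, -20) = (-0.38, -1.2)
Step 2: at (-0.38, -1.2), ∇E = (-2.28, -12) → (-0.38, -1.2) − 0.04·(-2.28, -12) = (-0.2888, -0.72)
∂E/∂a at (-0.2888, -0.72) = -1.7328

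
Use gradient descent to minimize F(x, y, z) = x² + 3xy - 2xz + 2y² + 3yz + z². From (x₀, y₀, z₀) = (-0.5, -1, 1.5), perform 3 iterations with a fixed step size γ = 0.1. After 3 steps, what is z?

1.592

∇F = (2x + 3y - 2z, 3x + 4y + 3z, -2x + 3y + 2z)
Step 1: at (-0.5, -1, 1.5), ∇F = (-7, -1, 1) → (-0.5, -1, 1.5) − 0.1·(-7, -1, 1) = (0.2, -0.9, 1.4)
Step 2: at (0.2, -0.9, 1.4), ∇F = (-5.1, 1.2, -0.3) → (0.2, -0.9, 1.4) − 0.1·(-5.1, 1.2, -0.3) = (0.71, -1.02, 1.43)
Step 3: at (0.71, -1.02, 1.43), ∇F = (-4.5, 2.34, -1.62) → (0.71, -1.02, 1.43) − 0.1·(-4.5, 2.34, -1.62) = (1.16, -1.254, 1.592)
z = 1.592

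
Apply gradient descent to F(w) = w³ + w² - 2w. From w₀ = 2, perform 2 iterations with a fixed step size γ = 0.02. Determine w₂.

1.513696

F′(w) = 3w² + 2w - 2
w₁ = 2 − 0.02·14 = 1.72
w₂ = 1.72 − 0.02·10.3152 = 1.513696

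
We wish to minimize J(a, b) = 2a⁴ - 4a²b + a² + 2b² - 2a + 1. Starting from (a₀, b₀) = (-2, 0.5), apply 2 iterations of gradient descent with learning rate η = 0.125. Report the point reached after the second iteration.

∇J = (8a³ - 8ab + 2a - 2, -4a² + 4b)
Step 1: at (-2, 0.5), ∇J = (-62, -14) → (-2, 0.5) − 0.125·(-62, -14) = (5.75, 2.25)
Step 2: at (5.75, 2.25), ∇J = (1426.875, -123.25) → (5.75, 2.25) − 0.125·(1426.875, -123.25) = (-172.609375, 17.65625)

(-172.609375, 17.65625)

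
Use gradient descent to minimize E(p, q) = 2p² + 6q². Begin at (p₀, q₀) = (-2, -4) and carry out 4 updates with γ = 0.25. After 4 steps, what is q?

∇E = (4p, 12q)
(p₁, q₁) = (-2, -4) − 0.25·(-8, -48) = (0, 8)
(p₂, q₂) = (0, 8) − 0.25·(0, 96) = (0, -16)
(p₃, q₃) = (0, -16) − 0.25·(0, -192) = (0, 32)
(p₄, q₄) = (0, 32) − 0.25·(0, 384) = (0, -64)
q = -64

-64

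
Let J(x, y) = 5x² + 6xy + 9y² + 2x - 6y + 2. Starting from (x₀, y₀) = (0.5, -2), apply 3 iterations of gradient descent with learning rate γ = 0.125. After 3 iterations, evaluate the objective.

645.48828125

∇J = (10x + 6y + 2, 6x + 18y - 6)
Step 1: at (0.5, -2), ∇J = (-5, -39) → (0.5, -2) − 0.125·(-5, -39) = (1.125, 2.875)
Step 2: at (1.125, 2.875), ∇J = (30.5, 52.5) → (1.125, 2.875) − 0.125·(30.5, 52.5) = (-2.6875, -3.6875)
Step 3: at (-2.6875, -3.6875), ∇J = (-47, -88.5) → (-2.6875, -3.6875) − 0.125·(-47, -88.5) = (3.1875, 7.375)
J(3.1875, 7.375) = 645.48828125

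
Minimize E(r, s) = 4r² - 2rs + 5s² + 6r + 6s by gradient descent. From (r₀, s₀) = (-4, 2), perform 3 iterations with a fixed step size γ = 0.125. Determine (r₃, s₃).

∇E = (8r - 2s + 6, -2r + 10s + 6)
(r₁, s₁) = (-4, 2) − 0.125·(-30, 34) = (-0.25, -2.25)
(r₂, s₂) = (-0.25, -2.25) − 0.125·(8.5, -16) = (-1.3125, -0.25)
(r₃, s₃) = (-1.3125, -0.25) − 0.125·(-4, 6.125) = (-0.8125, -1.015625)

(-0.8125, -1.015625)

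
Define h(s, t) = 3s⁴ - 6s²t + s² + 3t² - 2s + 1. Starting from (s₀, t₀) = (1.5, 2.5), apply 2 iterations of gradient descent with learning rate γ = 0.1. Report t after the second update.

∇h = (12s³ - 12st + 2s - 2, -6s² + 6t)
(s₁, t₁) = (1.5, 2.5) − 0.1·(-3.5, 1.5) = (1.85, 2.35)
(s₂, t₂) = (1.85, 2.35) − 0.1·(25.5095, -6.435) = (-0.70095, 2.9935)
t = 2.9935

2.9935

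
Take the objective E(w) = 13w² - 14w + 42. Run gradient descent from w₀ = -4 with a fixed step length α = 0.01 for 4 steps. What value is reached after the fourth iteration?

-0.82246768

E′(w) = 26w - 14
Step 1: E′(-4) = -118; w₁ = -4 − 0.01·(-118) = -2.82
Step 2: E′(-2.82) = -87.32; w₂ = -2.82 − 0.01·(-87.32) = -1.9468
Step 3: E′(-1.9468) = -64.6168; w₃ = -1.9468 − 0.01·(-64.6168) = -1.300632
Step 4: E′(-1.300632) = -47.816432; w₄ = -1.300632 − 0.01·(-47.816432) = -0.82246768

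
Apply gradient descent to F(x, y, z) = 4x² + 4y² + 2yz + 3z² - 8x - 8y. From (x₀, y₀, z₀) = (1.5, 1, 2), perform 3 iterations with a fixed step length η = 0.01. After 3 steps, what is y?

∇F = (8x - 8, 8y + 2z - 8, 2y + 6z)
(x₁, y₁, z₁) = (1.5, 1, 2) − 0.01·(4, 4, 14) = (1.46, 0.96, 1.86)
(x₂, y₂, z₂) = (1.46, 0.96, 1.86) − 0.01·(3.68, 3.4, 13.08) = (1.4232, 0.926, 1.7292)
(x₃, y₃, z₃) = (1.4232, 0.926, 1.7292) − 0.01·(3.3856, 2.8664, 12.2272) = (1.389344, 0.897336, 1.606928)
y = 0.897336

0.897336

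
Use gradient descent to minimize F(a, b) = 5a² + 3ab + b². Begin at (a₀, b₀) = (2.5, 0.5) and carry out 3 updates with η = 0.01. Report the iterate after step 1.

∇F = (10a + 3b, 3a + 2b)
(a₁, b₁) = (2.5, 0.5) − 0.01·(26.5, 8.5) = (2.235, 0.415)

(2.235, 0.415)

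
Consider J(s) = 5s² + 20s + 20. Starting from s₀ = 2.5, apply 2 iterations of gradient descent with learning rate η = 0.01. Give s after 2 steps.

J′(s) = 10s + 20
s₁ = 2.5 − 0.01·45 = 2.05
s₂ = 2.05 − 0.01·40.5 = 1.645

1.645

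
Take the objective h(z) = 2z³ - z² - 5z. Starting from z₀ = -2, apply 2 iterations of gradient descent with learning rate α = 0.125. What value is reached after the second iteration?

-23.29296875

h′(z) = 6z² - 2z - 5
z₁ = -2 − 0.125·23 = -4.875
z₂ = -4.875 − 0.125·147.34375 = -23.29296875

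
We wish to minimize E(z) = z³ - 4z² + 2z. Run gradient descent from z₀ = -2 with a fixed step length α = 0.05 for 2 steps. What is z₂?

E′(z) = 3z² - 8z + 2
Step 1: E′(-2) = 30; z₁ = -2 − 0.05·30 = -3.5
Step 2: E′(-3.5) = 66.75; z₂ = -3.5 − 0.05·66.75 = -6.8375

-6.8375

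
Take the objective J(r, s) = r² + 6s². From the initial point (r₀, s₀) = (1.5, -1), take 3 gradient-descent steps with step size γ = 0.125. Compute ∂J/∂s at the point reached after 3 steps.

1.5

∇J = (2r, 12s)
Step 1: at (1.5, -1), ∇J = (3, -12) → (1.5, -1) − 0.125·(3, -12) = (1.125, 0.5)
Step 2: at (1.125, 0.5), ∇J = (2.25, 6) → (1.125, 0.5) − 0.125·(2.25, 6) = (0.84375, -0.25)
Step 3: at (0.84375, -0.25), ∇J = (1.6875, -3) → (0.84375, -0.25) − 0.125·(1.6875, -3) = (0.6328125, 0.125)
∂J/∂s at (0.6328125, 0.125) = 1.5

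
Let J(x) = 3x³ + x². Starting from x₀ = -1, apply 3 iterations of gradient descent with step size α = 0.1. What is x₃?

-17.2893689

J′(x) = 9x² + 2x
x₁ = -1 − 0.1·7 = -1.7
x₂ = -1.7 − 0.1·22.61 = -3.961
x₃ = -3.961 − 0.1·133.283689 = -17.2893689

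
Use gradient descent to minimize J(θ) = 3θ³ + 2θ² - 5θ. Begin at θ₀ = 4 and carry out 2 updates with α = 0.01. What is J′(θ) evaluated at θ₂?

J′(θ) = 9θ² + 4θ - 5
Step 1: J′(4) = 155; θ₁ = 4 − 0.01·155 = 2.45
Step 2: J′(2.45) = 58.8225; θ₂ = 2.45 − 0.01·58.8225 = 1.861775
J′(θ) at (1.861775) = 33.642955355625

33.642955355625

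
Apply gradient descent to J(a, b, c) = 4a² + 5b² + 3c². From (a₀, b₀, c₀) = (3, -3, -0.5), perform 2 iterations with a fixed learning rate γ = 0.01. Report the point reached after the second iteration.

(2.5392, -2.43, -0.4418)

∇J = (8a, 10b, 6c)
(a₁, b₁, c₁) = (3, -3, -0.5) − 0.01·(24, -30, -3) = (2.76, -2.7, -0.47)
(a₂, b₂, c₂) = (2.76, -2.7, -0.47) − 0.01·(22.08, -27, -2.82) = (2.5392, -2.43, -0.4418)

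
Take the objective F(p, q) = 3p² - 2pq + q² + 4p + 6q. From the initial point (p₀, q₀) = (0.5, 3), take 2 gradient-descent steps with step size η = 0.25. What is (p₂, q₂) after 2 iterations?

∇F = (6p - 2q + 4, -2p + 2q + 6)
Step 1: at (0.5, 3), ∇F = (1, 11) → (0.5, 3) − 0.25·(1, 11) = (0.25, 0.25)
Step 2: at (0.25, 0.25), ∇F = (5, 6) → (0.25, 0.25) − 0.25·(5, 6) = (-1, -1.25)

(-1, -1.25)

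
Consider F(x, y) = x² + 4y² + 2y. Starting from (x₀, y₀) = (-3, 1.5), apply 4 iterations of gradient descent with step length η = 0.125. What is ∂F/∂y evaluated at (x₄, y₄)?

0

∇F = (2x, 8y + 2)
Step 1: at (-3, 1.5), ∇F = (-6, 14) → (-3, 1.5) − 0.125·(-6, 14) = (-2.25, -0.25)
Step 2: at (-2.25, -0.25), ∇F = (-4.5, 0) → (-2.25, -0.25) − 0.125·(-4.5, 0) = (-1.6875, -0.25)
Step 3: at (-1.6875, -0.25), ∇F = (-3.375, 0) → (-1.6875, -0.25) − 0.125·(-3.375, 0) = (-1.265625, -0.25)
Step 4: at (-1.265625, -0.25), ∇F = (-2.53125, 0) → (-1.265625, -0.25) − 0.125·(-2.53125, 0) = (-0.94921875, -0.25)
∂F/∂y at (-0.94921875, -0.25) = 0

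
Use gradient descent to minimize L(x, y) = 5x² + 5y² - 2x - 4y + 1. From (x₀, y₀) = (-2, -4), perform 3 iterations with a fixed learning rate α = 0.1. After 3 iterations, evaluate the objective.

0

∇L = (10x - 2, 10y - 4)
Step 1: at (-2, -4), ∇L = (-22, -44) → (-2, -4) − 0.1·(-22, -44) = (0.2, 0.4)
Step 2: at (0.2, 0.4), ∇L = (0, 0) → (0.2, 0.4) − 0.1·(0, 0) = (0.2, 0.4)
Step 3: at (0.2, 0.4), ∇L = (0, 0) → (0.2, 0.4) − 0.1·(0, 0) = (0.2, 0.4)
L(0.2, 0.4) = 0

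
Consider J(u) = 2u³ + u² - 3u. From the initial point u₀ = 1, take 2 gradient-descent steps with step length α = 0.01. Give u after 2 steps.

J′(u) = 6u² + 2u - 3
u₁ = 1 − 0.01·5 = 0.95
u₂ = 0.95 − 0.01·4.315 = 0.90685

0.90685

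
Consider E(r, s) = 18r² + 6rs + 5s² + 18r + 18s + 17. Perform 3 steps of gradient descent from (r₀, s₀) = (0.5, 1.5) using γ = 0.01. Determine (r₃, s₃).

(-0.369076, 0.591684)

∇E = (36r + 6s + 18, 6r + 10s + 18)
Step 1: at (0.5, 1.5), ∇E = (45, 36) → (0.5, 1.5) − 0.01·(45, 36) = (0.05, 1.14)
Step 2: at (0.05, 1.14), ∇E = (26.64, 29.7) → (0.05, 1.14) − 0.01·(26.64, 29.7) = (-0.2164, 0.843)
Step 3: at (-0.2164, 0.843), ∇E = (15.2676, 25.1316) → (-0.2164, 0.843) − 0.01·(15.2676, 25.1316) = (-0.369076, 0.591684)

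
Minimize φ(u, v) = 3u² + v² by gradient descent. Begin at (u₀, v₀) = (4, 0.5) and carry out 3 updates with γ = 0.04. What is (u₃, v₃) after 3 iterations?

(1.755904, 0.389344)

∇φ = (6u, 2v)
(u₁, v₁) = (4, 0.5) − 0.04·(24, 1) = (3.04, 0.46)
(u₂, v₂) = (3.04, 0.46) − 0.04·(18.24, 0.92) = (2.3104, 0.4232)
(u₃, v₃) = (2.3104, 0.4232) − 0.04·(13.8624, 0.8464) = (1.755904, 0.389344)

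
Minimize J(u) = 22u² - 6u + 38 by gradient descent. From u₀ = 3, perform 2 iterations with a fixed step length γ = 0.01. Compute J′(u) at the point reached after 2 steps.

39.5136

J′(u) = 44u - 6
Step 1: J′(3) = 126; u₁ = 3 − 0.01·126 = 1.74
Step 2: J′(1.74) = 70.56; u₂ = 1.74 − 0.01·70.56 = 1.0344
J′(u) at (1.0344) = 39.5136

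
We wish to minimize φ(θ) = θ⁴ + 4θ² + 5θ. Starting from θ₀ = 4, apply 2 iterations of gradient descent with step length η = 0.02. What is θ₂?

-1.14761152

φ′(θ) = 4θ³ + 8θ + 5
Step 1: φ′(4) = 293; θ₁ = 4 − 0.02·293 = -1.86
Step 2: φ′(-1.86) = -35.619424; θ₂ = -1.86 − 0.02·(-35.619424) = -1.14761152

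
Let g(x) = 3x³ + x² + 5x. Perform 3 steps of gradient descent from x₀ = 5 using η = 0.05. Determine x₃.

g′(x) = 9x² + 2x + 5
x₁ = 5 − 0.05·240 = -7
x₂ = -7 − 0.05·432 = -28.6
x₃ = -28.6 − 0.05·7309.44 = -394.072

-394.072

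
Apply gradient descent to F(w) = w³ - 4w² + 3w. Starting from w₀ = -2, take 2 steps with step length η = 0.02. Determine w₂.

-3.511064

F′(w) = 3w² - 8w + 3
Step 1: F′(-2) = 31; w₁ = -2 − 0.02·31 = -2.62
Step 2: F′(-2.62) = 44.5532; w₂ = -2.62 − 0.02·44.5532 = -3.511064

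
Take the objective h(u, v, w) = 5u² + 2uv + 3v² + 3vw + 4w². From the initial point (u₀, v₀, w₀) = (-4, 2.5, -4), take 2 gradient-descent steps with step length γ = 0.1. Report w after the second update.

∇h = (10u + 2v, 2u + 6v + 3w, 3v + 8w)
Step 1: at (-4, 2.5, -4), ∇h = (-35, -5, -24.5) → (-4, 2.5, -4) − 0.1·(-35, -5, -24.5) = (-0.5, 3, -1.55)
Step 2: at (-0.5, 3, -1.55), ∇h = (1, 12.35, -3.4) → (-0.5, 3, -1.55) − 0.1·(1, 12.35, -3.4) = (-0.6, 1.765, -1.21)
w = -1.21

-1.21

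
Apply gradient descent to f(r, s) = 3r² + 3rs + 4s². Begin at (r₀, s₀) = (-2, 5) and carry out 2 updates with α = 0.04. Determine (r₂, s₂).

∇f = (6r + 3s, 3r + 8s)
Step 1: at (-2, 5), ∇f = (3, 34) → (-2, 5) − 0.04·(3, 34) = (-2.12, 3.64)
Step 2: at (-2.12, 3.64), ∇f = (-1.8, 22.76) → (-2.12, 3.64) − 0.04·(-1.8, 22.76) = (-2.048, 2.7296)

(-2.048, 2.7296)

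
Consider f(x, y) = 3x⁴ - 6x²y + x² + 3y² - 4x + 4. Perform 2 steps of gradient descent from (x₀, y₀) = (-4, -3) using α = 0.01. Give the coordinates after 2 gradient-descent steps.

∇f = (12x³ - 12xy + 2x - 4, -6x² + 6y)
Step 1: at (-4, -3), ∇f = (-924, -114) → (-4, -3) − 0.01·(-924, -114) = (5.24, -1.86)
Step 2: at (5.24, -1.86), ∇f = (1849.970688, -175.9056) → (5.24, -1.86) − 0.01·(1849.970688, -175.9056) = (-13.25970688, -0.100944)

(-13.25970688, -0.100944)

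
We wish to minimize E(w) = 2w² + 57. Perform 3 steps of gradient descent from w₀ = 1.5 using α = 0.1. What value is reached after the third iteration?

0.324

E′(w) = 4w
w₁ = 1.5 − 0.1·6 = 0.9
w₂ = 0.9 − 0.1·3.6 = 0.54
w₃ = 0.54 − 0.1·2.16 = 0.324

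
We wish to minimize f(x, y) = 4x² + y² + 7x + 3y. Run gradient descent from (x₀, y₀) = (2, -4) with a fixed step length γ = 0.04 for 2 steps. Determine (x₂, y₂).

(0.4544, -3.616)

∇f = (8x + 7, 2y + 3)
Step 1: at (2, -4), ∇f = (23, -5) → (2, -4) − 0.04·(23, -5) = (1.08, -3.8)
Step 2: at (1.08, -3.8), ∇f = (15.64, -4.6) → (1.08, -3.8) − 0.04·(15.64, -4.6) = (0.4544, -3.616)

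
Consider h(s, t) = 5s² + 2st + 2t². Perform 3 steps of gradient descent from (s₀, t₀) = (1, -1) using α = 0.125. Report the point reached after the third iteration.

(0.046875, -0.234375)

∇h = (10s + 2t, 2s + 4t)
(s₁, t₁) = (1, -1) − 0.125·(8, -2) = (0, -0.75)
(s₂, t₂) = (0, -0.75) − 0.125·(-1.5, -3) = (0.1875, -0.375)
(s₃, t₃) = (0.1875, -0.375) − 0.125·(1.125, -1.125) = (0.046875, -0.234375)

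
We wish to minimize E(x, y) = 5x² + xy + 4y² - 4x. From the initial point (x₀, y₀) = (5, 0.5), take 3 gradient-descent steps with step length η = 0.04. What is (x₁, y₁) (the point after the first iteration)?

∇E = (10x + y - 4, x + 8y)
Step 1: at (5, 0.5), ∇E = (46.5, 9) → (5, 0.5) − 0.04·(46.5, 9) = (3.14, 0.14)

(3.14, 0.14)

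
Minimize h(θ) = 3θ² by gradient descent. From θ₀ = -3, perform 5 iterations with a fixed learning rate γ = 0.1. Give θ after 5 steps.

-0.03072

h′(θ) = 6θ
θ₁ = -3 − 0.1·(-18) = -1.2
θ₂ = -1.2 − 0.1·(-7.2) = -0.48
θ₃ = -0.48 − 0.1·(-2.88) = -0.192
θ₄ = -0.192 − 0.1·(-1.152) = -0.0768
θ₅ = -0.0768 − 0.1·(-0.4608) = -0.03072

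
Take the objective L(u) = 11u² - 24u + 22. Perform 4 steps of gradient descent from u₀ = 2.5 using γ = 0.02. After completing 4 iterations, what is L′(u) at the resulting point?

3.04869376

L′(u) = 22u - 24
u₁ = 2.5 − 0.02·31 = 1.88
u₂ = 1.88 − 0.02·17.36 = 1.5328
u₃ = 1.5328 − 0.02·9.7216 = 1.338368
u₄ = 1.338368 − 0.02·5.444096 = 1.22948608
L′(u) at (1.22948608) = 3.04869376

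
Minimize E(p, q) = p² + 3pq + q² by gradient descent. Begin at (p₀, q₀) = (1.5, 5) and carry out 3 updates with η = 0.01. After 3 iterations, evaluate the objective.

∇E = (2p + 3q, 3p + 2q)
Step 1: at (1.5, 5), ∇E = (18, 14.5) → (1.5, 5) − 0.01·(18, 14.5) = (1.32, 4.855)
Step 2: at (1.32, 4.855), ∇E = (17.205, 13.67) → (1.32, 4.855) − 0.01·(17.205, 13.67) = (1.14795, 4.7183)
Step 3: at (1.14795, 4.7183), ∇E = (16.4508, 12.88045) → (1.14795, 4.7183) − 0.01·(16.4508, 12.88045) = (0.983442, 4.5894955)
E(0.983442, 4.5894955) = 35.57113501241725

35.57113501241725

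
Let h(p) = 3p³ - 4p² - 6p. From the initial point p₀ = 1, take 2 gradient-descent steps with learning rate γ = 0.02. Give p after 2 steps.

h′(p) = 9p² - 8p - 6
Step 1: h′(1) = -5; p₁ = 1 − 0.02·(-5) = 1.1
Step 2: h′(1.1) = -3.91; p₂ = 1.1 − 0.02·(-3.91) = 1.1782

1.1782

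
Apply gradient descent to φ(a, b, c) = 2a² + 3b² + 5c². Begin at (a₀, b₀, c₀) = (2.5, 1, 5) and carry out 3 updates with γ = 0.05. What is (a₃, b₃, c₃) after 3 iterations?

∇φ = (4a, 6b, 10c)
(a₁, b₁, c₁) = (2.5, 1, 5) − 0.05·(10, 6, 50) = (2, 0.7, 2.5)
(a₂, b₂, c₂) = (2, 0.7, 2.5) − 0.05·(8, 4.2, 25) = (1.6, 0.49, 1.25)
(a₃, b₃, c₃) = (1.6, 0.49, 1.25) − 0.05·(6.4, 2.94, 12.5) = (1.28, 0.343, 0.625)

(1.28, 0.343, 0.625)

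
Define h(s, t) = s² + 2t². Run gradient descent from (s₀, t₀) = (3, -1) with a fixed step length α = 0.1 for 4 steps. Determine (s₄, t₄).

(1.2288, -0.1296)

∇h = (2s, 4t)
(s₁, t₁) = (3, -1) − 0.1·(6, -4) = (2.4, -0.6)
(s₂, t₂) = (2.4, -0.6) − 0.1·(4.8, -2.4) = (1.92, -0.36)
(s₃, t₃) = (1.92, -0.36) − 0.1·(3.84, -1.44) = (1.536, -0.216)
(s₄, t₄) = (1.536, -0.216) − 0.1·(3.072, -0.864) = (1.2288, -0.1296)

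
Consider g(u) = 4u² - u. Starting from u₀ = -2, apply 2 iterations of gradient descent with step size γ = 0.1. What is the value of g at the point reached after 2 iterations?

-0.0336

g′(u) = 8u - 1
u₁ = -2 − 0.1·(-17) = -0.3
u₂ = -0.3 − 0.1·(-3.4) = 0.04
g(0.04) = -0.0336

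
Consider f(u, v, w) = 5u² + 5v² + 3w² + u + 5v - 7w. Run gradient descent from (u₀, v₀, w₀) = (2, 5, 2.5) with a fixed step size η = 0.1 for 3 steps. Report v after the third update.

-0.5

∇f = (10u + 1, 10v + 5, 6w - 7)
(u₁, v₁, w₁) = (2, 5, 2.5) − 0.1·(21, 55, 8) = (-0.1, -0.5, 1.7)
(u₂, v₂, w₂) = (-0.1, -0.5, 1.7) − 0.1·(0, 0, 3.2) = (-0.1, -0.5, 1.38)
(u₃, v₃, w₃) = (-0.1, -0.5, 1.38) − 0.1·(0, 0, 1.28) = (-0.1, -0.5, 1.252)
v = -0.5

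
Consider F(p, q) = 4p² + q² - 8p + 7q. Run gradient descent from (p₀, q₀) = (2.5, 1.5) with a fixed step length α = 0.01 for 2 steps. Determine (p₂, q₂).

∇F = (8p - 8, 2q + 7)
(p₁, q₁) = (2.5, 1.5) − 0.01·(12, 10) = (2.38, 1.4)
(p₂, q₂) = (2.38, 1.4) − 0.01·(11.04, 9.8) = (2.2696, 1.302)

(2.2696, 1.302)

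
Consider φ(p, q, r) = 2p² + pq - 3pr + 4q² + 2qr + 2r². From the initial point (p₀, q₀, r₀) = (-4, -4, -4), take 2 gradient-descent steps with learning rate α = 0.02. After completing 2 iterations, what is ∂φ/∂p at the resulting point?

-6.4832

∇φ = (4p + q - 3r, p + 8q + 2r, -3p + 2q + 4r)
Step 1: at (-4, -4, -4), ∇φ = (-8, -44, -12) → (-4, -4, -4) − 0.02·(-8, -44, -12) = (-3.84, -3.12, -3.76)
Step 2: at (-3.84, -3.12, -3.76), ∇φ = (-7.2, -36.32, -9.76) → (-3.84, -3.12, -3.76) − 0.02·(-7.2, -36.32, -9.76) = (-3.696, -2.3936, -3.5648)
∂φ/∂p at (-3.696, -2.3936, -3.5648) = -6.4832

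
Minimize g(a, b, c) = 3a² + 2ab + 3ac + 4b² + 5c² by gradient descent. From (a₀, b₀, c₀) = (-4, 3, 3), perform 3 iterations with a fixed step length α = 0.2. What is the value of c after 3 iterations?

-2.448

∇g = (6a + 2b + 3c, 2a + 8b, 3a + 10c)
(a₁, b₁, c₁) = (-4, 3, 3) − 0.2·(-9, 16, 18) = (-2.2, -0.2, -0.6)
(a₂, b₂, c₂) = (-2.2, -0.2, -0.6) − 0.2·(-15.4, -6, -12.6) = (0.88, 1, 1.92)
(a₃, b₃, c₃) = (0.88, 1, 1.92) − 0.2·(13.04, 9.76, 21.84) = (-1.728, -0.952, -2.448)
c = -2.448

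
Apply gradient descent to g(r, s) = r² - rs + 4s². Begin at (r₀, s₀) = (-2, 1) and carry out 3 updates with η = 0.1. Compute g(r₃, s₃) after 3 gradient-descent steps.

∇g = (2r - s, -r + 8s)
(r₁, s₁) = (-2, 1) − 0.1·(-5, 10) = (-1.5, 0)
(r₂, s₂) = (-1.5, 0) − 0.1·(-3, 1.5) = (-1.2, -0.15)
(r₃, s₃) = (-1.2, -0.15) − 0.1·(-2.25, 0) = (-0.975, -0.15)
g(-0.975, -0.15) = 0.894375

0.894375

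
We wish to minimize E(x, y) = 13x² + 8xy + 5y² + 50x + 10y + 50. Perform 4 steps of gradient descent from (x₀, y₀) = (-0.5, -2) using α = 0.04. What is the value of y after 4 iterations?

∇E = (26x + 8y + 50, 8x + 10y + 10)
Step 1: at (-0.5, -2), ∇E = (21, -14) → (-0.5, -2) − 0.04·(21, -14) = (-1.34, -1.44)
Step 2: at (-1.34, -1.44), ∇E = (3.64, -15.12) → (-1.34, -1.44) − 0.04·(3.64, -15.12) = (-1.4856, -0.8352)
Step 3: at (-1.4856, -0.8352), ∇E = (4.6928, -10.2368) → (-1.4856, -0.8352) − 0.04·(4.6928, -10.2368) = (-1.673312, -0.425728)
Step 4: at (-1.673312, -0.425728), ∇E = (3.088064, -7.643776) → (-1.673312, -0.425728) − 0.04·(3.088064, -7.643776) = (-1.79683456, -0.11997696)
y = -0.11997696

-0.11997696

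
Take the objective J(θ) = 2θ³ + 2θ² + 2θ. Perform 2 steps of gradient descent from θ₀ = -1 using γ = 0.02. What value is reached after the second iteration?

-1.173568

J′(θ) = 6θ² + 4θ + 2
θ₁ = -1 − 0.02·4 = -1.08
θ₂ = -1.08 − 0.02·4.6784 = -1.173568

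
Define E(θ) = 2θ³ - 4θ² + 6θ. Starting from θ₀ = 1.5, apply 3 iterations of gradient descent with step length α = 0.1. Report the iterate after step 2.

E′(θ) = 6θ² - 8θ + 6
Step 1: E′(1.5) = 7.5; θ₁ = 1.5 − 0.1·7.5 = 0.75
Step 2: E′(0.75) = 3.375; θ₂ = 0.75 − 0.1·3.375 = 0.4125

0.4125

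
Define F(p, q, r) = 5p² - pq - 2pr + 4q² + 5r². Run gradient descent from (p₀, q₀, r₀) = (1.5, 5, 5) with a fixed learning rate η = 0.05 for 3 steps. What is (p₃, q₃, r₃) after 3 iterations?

∇F = (10p - q - 2r, -p + 8q, -2p + 10r)
(p₁, q₁, r₁) = (1.5, 5, 5) − 0.05·(0, 38.5, 47) = (1.5, 3.075, 2.65)
(p₂, q₂, r₂) = (1.5, 3.075, 2.65) − 0.05·(6.625, 23.1, 23.5) = (1.16875, 1.92, 1.475)
(p₃, q₃, r₃) = (1.16875, 1.92, 1.475) − 0.05·(6.8175, 14.19125, 12.4125) = (0.827875, 1.2104375, 0.854375)

(0.827875, 1.2104375, 0.854375)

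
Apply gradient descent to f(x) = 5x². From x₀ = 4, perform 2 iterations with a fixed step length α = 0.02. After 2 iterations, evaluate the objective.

32.768

f′(x) = 10x
x₁ = 4 − 0.02·40 = 3.2
x₂ = 3.2 − 0.02·32 = 2.56
f(2.56) = 32.768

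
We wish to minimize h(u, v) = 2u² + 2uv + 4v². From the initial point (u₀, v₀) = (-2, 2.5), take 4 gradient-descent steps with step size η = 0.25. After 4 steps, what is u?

∇h = (4u + 2v, 2u + 8v)
(u₁, v₁) = (-2, 2.5) − 0.25·(-3, 16) = (-1.25, -1.5)
(u₂, v₂) = (-1.25, -1.5) − 0.25·(-8, -14.5) = (0.75, 2.125)
(u₃, v₃) = (0.75, 2.125) − 0.25·(7.25, 18.5) = (-1.0625, -2.5)
(u₄, v₄) = (-1.0625, -2.5) − 0.25·(-9.25, -22.125) = (1.25, 3.03125)
u = 1.25

1.25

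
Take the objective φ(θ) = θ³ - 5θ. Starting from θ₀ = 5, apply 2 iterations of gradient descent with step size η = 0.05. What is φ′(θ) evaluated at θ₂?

0.98546875

φ′(θ) = 3θ² - 5
Step 1: φ′(5) = 70; θ₁ = 5 − 0.05·70 = 1.5
Step 2: φ′(1.5) = 1.75; θ₂ = 1.5 − 0.05·1.75 = 1.4125
φ′(θ) at (1.4125) = 0.98546875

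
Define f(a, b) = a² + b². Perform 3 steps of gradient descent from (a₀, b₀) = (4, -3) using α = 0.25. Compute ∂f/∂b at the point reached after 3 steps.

-0.75

∇f = (2a, 2b)
Step 1: at (4, -3), ∇f = (8, -6) → (4, -3) − 0.25·(8, -6) = (2, -1.5)
Step 2: at (2, -1.5), ∇f = (4, -3) → (2, -1.5) − 0.25·(4, -3) = (1, -0.75)
Step 3: at (1, -0.75), ∇f = (2, -1.5) → (1, -0.75) − 0.25·(2, -1.5) = (0.5, -0.375)
∂f/∂b at (0.5, -0.375) = -0.75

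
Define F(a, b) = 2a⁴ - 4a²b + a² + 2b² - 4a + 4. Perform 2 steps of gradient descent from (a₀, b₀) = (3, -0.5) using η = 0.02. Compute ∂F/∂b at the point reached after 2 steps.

∇F = (8a³ - 8ab + 2a - 4, -4a² + 4b)
(a₁, b₁) = (3, -0.5) − 0.02·(230, -38) = (-1.6, 0.26)
(a₂, b₂) = (-1.6, 0.26) − 0.02·(-36.64, -9.2) = (-0.8672, 0.444)
∂F/∂b at (-0.8672, 0.444) = -1.23214336

-1.23214336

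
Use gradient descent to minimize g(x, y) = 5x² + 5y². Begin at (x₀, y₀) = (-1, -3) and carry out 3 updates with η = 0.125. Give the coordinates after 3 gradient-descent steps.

(0.015625, 0.046875)

∇g = (10x, 10y)
(x₁, y₁) = (-1, -3) − 0.125·(-10, -30) = (0.25, 0.75)
(x₂, y₂) = (0.25, 0.75) − 0.125·(2.5, 7.5) = (-0.0625, -0.1875)
(x₃, y₃) = (-0.0625, -0.1875) − 0.125·(-0.625, -1.875) = (0.015625, 0.046875)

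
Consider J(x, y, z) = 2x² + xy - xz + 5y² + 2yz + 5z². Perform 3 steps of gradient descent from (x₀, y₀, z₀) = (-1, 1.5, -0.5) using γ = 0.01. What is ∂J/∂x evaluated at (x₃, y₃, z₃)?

∇J = (4x + y - z, x + 10y + 2z, -x + 2y + 10z)
(x₁, y₁, z₁) = (-1, 1.5, -0.5) − 0.01·(-2, 13, -1) = (-0.98, 1.37, -0.49)
(x₂, y₂, z₂) = (-0.98, 1.37, -0.49) − 0.01·(-2.06, 11.74, -1.18) = (-0.9594, 1.2526, -0.4782)
(x₃, y₃, z₃) = (-0.9594, 1.2526, -0.4782) − 0.01·(-2.1068, 10.6102, -1.3174) = (-0.938332, 1.146498, -0.465026)
∂J/∂x at (-0.938332, 1.146498, -0.465026) = -2.141804

-2.141804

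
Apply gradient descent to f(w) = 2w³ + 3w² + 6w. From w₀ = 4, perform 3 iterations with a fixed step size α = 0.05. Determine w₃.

-6.4166027

f′(w) = 6w² + 6w + 6
w₁ = 4 − 0.05·126 = -2.3
w₂ = -2.3 − 0.05·23.94 = -3.497
w₃ = -3.497 − 0.05·58.392054 = -6.4166027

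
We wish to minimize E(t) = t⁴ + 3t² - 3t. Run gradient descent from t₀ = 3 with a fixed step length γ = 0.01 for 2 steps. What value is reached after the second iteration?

1.47199068

E′(t) = 4t³ + 6t - 3
t₁ = 3 − 0.01·123 = 1.77
t₂ = 1.77 − 0.01·29.800932 = 1.47199068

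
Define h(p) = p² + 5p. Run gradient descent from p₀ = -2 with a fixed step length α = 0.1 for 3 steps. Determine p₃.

-2.244

h′(p) = 2p + 5
Step 1: h′(-2) = 1; p₁ = -2 − 0.1·1 = -2.1
Step 2: h′(-2.1) = 0.8; p₂ = -2.1 − 0.1·0.8 = -2.18
Step 3: h′(-2.18) = 0.64; p₃ = -2.18 − 0.1·0.64 = -2.244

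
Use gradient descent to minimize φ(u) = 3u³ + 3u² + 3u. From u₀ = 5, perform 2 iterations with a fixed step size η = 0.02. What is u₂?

φ′(u) = 9u² + 6u + 3
Step 1: φ′(5) = 258; u₁ = 5 − 0.02·258 = -0.16
Step 2: φ′(-0.16) = 2.2704; u₂ = -0.16 − 0.02·2.2704 = -0.205408

-0.205408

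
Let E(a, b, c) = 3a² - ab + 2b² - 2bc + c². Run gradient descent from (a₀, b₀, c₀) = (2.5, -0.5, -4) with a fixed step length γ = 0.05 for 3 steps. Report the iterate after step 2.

(1.17375, -0.81875, -3.3525)

∇E = (6a - b, -a + 4b - 2c, -2b + 2c)
Step 1: at (2.5, -0.5, -4), ∇E = (15.5, 3.5, -7) → (2.5, -0.5, -4) − 0.05·(15.5, 3.5, -7) = (1.725, -0.675, -3.65)
Step 2: at (1.725, -0.675, -3.65), ∇E = (11.025, 2.875, -5.95) → (1.725, -0.675, -3.65) − 0.05·(11.025, 2.875, -5.95) = (1.17375, -0.81875, -3.3525)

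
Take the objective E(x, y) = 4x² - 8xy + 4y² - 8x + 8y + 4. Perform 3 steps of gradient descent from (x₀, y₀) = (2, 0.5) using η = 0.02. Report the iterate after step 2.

∇E = (8x - 8y - 8, -8x + 8y + 8)
Step 1: at (2, 0.5), ∇E = (4, -4) → (2, 0.5) − 0.02·(4, -4) = (1.92, 0.58)
Step 2: at (1.92, 0.58), ∇E = (2.72, -2.72) → (1.92, 0.58) − 0.02·(2.72, -2.72) = (1.8656, 0.6344)

(1.8656, 0.6344)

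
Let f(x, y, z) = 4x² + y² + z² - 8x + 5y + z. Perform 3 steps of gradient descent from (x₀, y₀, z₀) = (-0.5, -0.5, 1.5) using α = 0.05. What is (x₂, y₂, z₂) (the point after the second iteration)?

(0.46, -0.88, 1.12)

∇f = (8x - 8, 2y + 5, 2z + 1)
(x₁, y₁, z₁) = (-0.5, -0.5, 1.5) − 0.05·(-12, 4, 4) = (0.1, -0.7, 1.3)
(x₂, y₂, z₂) = (0.1, -0.7, 1.3) − 0.05·(-7.2, 3.6, 3.6) = (0.46, -0.88, 1.12)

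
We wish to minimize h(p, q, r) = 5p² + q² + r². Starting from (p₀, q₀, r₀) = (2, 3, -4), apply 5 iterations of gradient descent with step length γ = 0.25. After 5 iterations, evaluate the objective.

∇h = (10p, 2q, 2r)
(p₁, q₁, r₁) = (2, 3, -4) − 0.25·(20, 6, -8) = (-3, 1.5, -2)
(p₂, q₂, r₂) = (-3, 1.5, -2) − 0.25·(-30, 3, -4) = (4.5, 0.75, -1)
(p₃, q₃, r₃) = (4.5, 0.75, -1) − 0.25·(45, 1.5, -2) = (-6.75, 0.375, -0.5)
(p₄, q₄, r₄) = (-6.75, 0.375, -0.5) − 0.25·(-67.5, 0.75, -1) = (10.125, 0.1875, -0.25)
(p₅, q₅, r₅) = (10.125, 0.1875, -0.25) − 0.25·(101.25, 0.375, -0.5) = (-15.1875, 0.09375, -0.125)
h(-15.1875, 0.09375, -0.125) = 1153.3251953125

1153.3251953125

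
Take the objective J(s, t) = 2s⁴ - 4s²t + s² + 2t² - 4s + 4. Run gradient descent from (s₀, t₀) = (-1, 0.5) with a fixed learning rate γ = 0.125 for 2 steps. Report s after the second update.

∇J = (8s³ - 8st + 2s - 4, -4s² + 4t)
Step 1: at (-1, 0.5), ∇J = (-10, -2) → (-1, 0.5) − 0.125·(-10, -2) = (0.25, 0.75)
Step 2: at (0.25, 0.75), ∇J = (-4.875, 2.75) → (0.25, 0.75) − 0.125·(-4.875, 2.75) = (0.859375, 0.40625)
s = 0.859375

0.859375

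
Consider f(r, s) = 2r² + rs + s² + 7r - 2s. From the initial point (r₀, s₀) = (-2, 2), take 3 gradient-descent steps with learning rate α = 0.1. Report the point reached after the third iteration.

∇f = (4r + s + 7, r + 2s - 2)
Step 1: at (-2, 2), ∇f = (1, 0) → (-2, 2) − 0.1·(1, 0) = (-2.1, 2)
Step 2: at (-2.1, 2), ∇f = (0.6, -0.1) → (-2.1, 2) − 0.1·(0.6, -0.1) = (-2.16, 2.01)
Step 3: at (-2.16, 2.01), ∇f = (0.37, -0.14) → (-2.16, 2.01) − 0.1·(0.37, -0.14) = (-2.197, 2.024)

(-2.197, 2.024)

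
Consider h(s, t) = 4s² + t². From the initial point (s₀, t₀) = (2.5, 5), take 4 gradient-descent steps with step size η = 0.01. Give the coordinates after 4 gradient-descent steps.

(1.7909824, 4.6118408)

∇h = (8s, 2t)
(s₁, t₁) = (2.5, 5) − 0.01·(20, 10) = (2.3, 4.9)
(s₂, t₂) = (2.3, 4.9) − 0.01·(18.4, 9.8) = (2.116, 4.802)
(s₃, t₃) = (2.116, 4.802) − 0.01·(16.928, 9.604) = (1.94672, 4.70596)
(s₄, t₄) = (1.94672, 4.70596) − 0.01·(15.57376, 9.41192) = (1.7909824, 4.6118408)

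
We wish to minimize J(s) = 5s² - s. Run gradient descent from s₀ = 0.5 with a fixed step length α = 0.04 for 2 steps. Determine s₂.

J′(s) = 10s - 1
s₁ = 0.5 − 0.04·4 = 0.34
s₂ = 0.34 − 0.04·2.4 = 0.244

0.244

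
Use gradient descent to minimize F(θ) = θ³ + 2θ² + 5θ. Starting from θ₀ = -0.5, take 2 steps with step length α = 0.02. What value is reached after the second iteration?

F′(θ) = 3θ² + 4θ + 5
θ₁ = -0.5 − 0.02·3.75 = -0.575
θ₂ = -0.575 − 0.02·3.691875 = -0.6488375

-0.6488375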